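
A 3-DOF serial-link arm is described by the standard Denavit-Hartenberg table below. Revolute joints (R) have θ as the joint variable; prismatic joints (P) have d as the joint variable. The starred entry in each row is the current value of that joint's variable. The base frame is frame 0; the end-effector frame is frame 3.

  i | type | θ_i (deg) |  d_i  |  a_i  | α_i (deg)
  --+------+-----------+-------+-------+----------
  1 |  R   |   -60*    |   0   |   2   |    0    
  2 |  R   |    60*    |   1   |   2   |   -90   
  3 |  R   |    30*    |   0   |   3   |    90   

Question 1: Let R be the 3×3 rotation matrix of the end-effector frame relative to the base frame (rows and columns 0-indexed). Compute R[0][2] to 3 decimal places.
End-effector z-axis (col 2 of R) = (0.5000,0.0000,0.8660)
R[0][2] = 0.5000

0.500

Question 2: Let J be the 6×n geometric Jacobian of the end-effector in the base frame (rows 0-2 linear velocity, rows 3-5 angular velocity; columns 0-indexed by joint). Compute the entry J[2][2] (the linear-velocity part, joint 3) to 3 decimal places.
axis z_2 = (0.0000,1.0000,0.0000); lever o_n−o_2 = (2.5981,0.0000,-1.5000)
cross product → J_v[:, 2] = (-1.5000,0.0000,-2.5981)
J_ω[:, 2] = z_2
entry J[2][2] = -2.5981

-2.598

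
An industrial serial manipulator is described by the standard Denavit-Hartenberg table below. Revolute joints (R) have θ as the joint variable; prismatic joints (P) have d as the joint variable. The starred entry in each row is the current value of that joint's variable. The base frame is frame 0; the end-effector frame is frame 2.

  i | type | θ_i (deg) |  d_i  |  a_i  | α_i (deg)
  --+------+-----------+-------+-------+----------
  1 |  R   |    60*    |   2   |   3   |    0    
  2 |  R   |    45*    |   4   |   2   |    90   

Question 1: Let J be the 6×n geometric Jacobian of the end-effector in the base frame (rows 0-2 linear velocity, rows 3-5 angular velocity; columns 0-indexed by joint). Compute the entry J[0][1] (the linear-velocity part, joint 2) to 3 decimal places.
axis z_1 = (0.0000,0.0000,1.0000); lever o_n−o_1 = (-0.5176,1.9319,4.0000)
cross product → J_v[:, 1] = (-1.9319,-0.5176,0.0000)
J_ω[:, 1] = z_1
entry J[0][1] = -1.9319

-1.932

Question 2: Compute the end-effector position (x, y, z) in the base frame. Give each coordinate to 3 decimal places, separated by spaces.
0.982 4.530 6.000

after link 1: o_1 = (1.5000, 2.5981, 2.0000)
after link 2: o_2 = (0.9824, 4.5299, 6.0000)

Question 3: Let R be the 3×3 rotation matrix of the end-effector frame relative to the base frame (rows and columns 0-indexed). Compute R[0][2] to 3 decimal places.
End-effector z-axis (col 2 of R) = (0.9659,0.2588,0.0000)
R[0][2] = 0.9659

0.966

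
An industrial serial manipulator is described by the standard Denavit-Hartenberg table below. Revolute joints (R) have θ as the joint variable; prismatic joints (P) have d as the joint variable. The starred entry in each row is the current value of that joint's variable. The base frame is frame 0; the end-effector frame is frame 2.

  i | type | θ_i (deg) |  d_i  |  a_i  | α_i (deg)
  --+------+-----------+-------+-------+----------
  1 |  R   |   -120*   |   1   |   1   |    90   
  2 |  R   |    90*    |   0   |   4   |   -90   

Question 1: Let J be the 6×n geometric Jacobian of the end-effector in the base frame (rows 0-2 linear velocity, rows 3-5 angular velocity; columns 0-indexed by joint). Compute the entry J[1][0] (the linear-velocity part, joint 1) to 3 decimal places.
-0.500

axis z_0 = ẑ; lever o_n−o_0 = (-0.5000,-0.8660,5.0000)
cross product → J_v[:, 0] = (0.8660,-0.5000,0.0000)
J_ω[:, 0] = z_0
entry J[1][0] = -0.5000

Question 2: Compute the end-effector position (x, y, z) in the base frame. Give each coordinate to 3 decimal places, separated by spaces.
after link 1: o_1 = (-0.5000, -0.8660, 1.0000)
after link 2: o_2 = (-0.5000, -0.8660, 5.0000)

-0.500 -0.866 5.000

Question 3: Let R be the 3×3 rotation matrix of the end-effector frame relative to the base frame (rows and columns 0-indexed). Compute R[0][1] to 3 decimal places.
End-effector y-axis (col 1 of R) = (0.8660,-0.5000,-0.0000)
R[0][1] = 0.8660

0.866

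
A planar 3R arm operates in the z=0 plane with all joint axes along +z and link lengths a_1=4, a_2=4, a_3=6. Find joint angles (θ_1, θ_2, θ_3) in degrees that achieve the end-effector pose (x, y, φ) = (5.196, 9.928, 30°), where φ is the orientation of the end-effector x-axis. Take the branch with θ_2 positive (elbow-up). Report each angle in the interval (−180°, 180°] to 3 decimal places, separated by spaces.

59.998 60.006 -90.004

wrist centre = target − a_3·(cos φ, sin φ) = (-0.0002, 6.9280)
cos θ_2 = (47.9972−4²−4²)/(2·4·4) = 0.4999; θ_2 = 60.0058° (elbow-up)
β = atan2(6.9280,-0.0002) = 90.0013°; ψ = atan2(3.4643,5.9996) = 30.0029°
θ_1 = β − ψ = 59.9983°
θ_3 = φ − θ_1 − θ_2 = -90.0042° (wrapped to (-180°,180°])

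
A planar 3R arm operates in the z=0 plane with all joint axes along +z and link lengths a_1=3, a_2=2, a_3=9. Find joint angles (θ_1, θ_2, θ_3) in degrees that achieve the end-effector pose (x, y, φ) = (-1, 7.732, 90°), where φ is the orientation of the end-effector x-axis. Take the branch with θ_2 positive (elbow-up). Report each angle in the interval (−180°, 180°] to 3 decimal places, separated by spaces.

-166.523 149.999 106.525

wrist centre = target − a_3·(cos φ, sin φ) = (-1.0000, -1.2680)
cos θ_2 = (2.6078−3²−2²)/(2·3·2) = -0.8660; θ_2 = 149.9988° (elbow-up)
β = atan2(-1.2680,-1.0000) = -128.2608°; ψ = atan2(1.0000,1.2680) = 38.2625°
θ_1 = β − ψ = -166.5234°
θ_3 = φ − θ_1 − θ_2 = 106.5246° (wrapped to (-180°,180°])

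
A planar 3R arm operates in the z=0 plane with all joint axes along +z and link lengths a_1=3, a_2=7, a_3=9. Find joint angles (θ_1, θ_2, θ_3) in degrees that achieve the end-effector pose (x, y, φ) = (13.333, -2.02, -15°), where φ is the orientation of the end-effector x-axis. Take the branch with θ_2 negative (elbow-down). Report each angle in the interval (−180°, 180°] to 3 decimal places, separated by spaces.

135.016 -150.013 -0.003

wrist centre = target − a_3·(cos φ, sin φ) = (4.6397, 0.3094)
cos θ_2 = (21.6222−3²−7²)/(2·3·7) = -0.8661; θ_2 = -150.0128° (elbow-down)
β = atan2(0.3094,4.6397) = 3.8148°; ψ = atan2(-3.4986,-3.0630) = -131.2012°
θ_1 = β − ψ = 135.0161°
θ_3 = φ − θ_1 − θ_2 = -0.0032° (wrapped to (-180°,180°])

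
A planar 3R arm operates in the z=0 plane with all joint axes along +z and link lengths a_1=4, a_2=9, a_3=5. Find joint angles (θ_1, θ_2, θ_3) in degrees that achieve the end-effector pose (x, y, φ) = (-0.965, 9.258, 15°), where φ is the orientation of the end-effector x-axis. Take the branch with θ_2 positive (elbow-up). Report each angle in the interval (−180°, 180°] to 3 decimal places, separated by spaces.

60.004 89.999 -135.002

wrist centre = target − a_3·(cos φ, sin φ) = (-5.7946, 7.9639)
cos θ_2 = (97.0015−4²−9²)/(2·4·9) = 0.0000; θ_2 = 89.9988° (elbow-up)
β = atan2(7.9639,-5.7946) = 126.0401°; ψ = atan2(9.0000,4.0002) = 66.0365°
θ_1 = β − ψ = 60.0036°
θ_3 = φ − θ_1 − θ_2 = -135.0024° (wrapped to (-180°,180°])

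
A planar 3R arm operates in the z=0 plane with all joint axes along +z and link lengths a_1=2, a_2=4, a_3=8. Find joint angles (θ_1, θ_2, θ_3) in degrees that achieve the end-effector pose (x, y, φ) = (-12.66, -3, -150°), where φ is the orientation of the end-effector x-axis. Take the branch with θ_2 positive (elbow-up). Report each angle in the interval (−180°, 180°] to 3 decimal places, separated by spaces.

wrist centre = target − a_3·(cos φ, sin φ) = (-5.7318, 1.0000)
cos θ_2 = (33.8535−2²−4²)/(2·2·4) = 0.8658; θ_2 = 30.0209° (elbow-up)
β = atan2(1.0000,-5.7318) = 170.1035°; ψ = atan2(2.0013,5.4634) = 20.1180°
θ_1 = β − ψ = 149.9854°
θ_3 = φ − θ_1 − θ_2 = 29.9937° (wrapped to (-180°,180°])

149.985 30.021 29.994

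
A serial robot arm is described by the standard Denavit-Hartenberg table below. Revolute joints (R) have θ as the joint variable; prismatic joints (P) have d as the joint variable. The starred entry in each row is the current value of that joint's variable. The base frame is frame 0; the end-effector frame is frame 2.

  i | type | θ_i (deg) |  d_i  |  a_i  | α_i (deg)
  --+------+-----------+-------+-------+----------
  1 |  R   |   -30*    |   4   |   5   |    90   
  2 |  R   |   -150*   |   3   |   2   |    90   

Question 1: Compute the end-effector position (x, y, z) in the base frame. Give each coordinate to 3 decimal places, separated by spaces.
after link 1: o_1 = (4.3301, -2.5000, 4.0000)
after link 2: o_2 = (1.3301, -4.2321, 3.0000)

1.330 -4.232 3.000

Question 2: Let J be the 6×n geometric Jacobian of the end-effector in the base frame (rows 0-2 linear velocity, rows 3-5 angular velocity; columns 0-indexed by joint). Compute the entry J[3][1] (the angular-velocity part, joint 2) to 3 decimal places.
axis z_1 = (-0.5000,-0.8660,0.0000); lever o_n−o_1 = (-3.0000,-1.7321,-1.0000)
cross product → J_v[:, 1] = (0.8660,-0.5000,-1.7321)
J_ω[:, 1] = z_1
entry J[3][1] = -0.5000

-0.500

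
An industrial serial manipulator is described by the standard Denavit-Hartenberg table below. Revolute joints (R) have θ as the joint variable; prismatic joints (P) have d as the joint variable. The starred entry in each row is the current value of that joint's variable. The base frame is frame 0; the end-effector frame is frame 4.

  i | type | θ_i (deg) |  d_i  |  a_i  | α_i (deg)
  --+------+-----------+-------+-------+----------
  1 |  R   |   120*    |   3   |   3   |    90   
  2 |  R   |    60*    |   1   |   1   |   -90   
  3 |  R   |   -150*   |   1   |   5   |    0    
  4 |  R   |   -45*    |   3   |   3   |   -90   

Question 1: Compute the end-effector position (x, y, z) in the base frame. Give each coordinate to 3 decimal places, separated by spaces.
4.148 -1.737 -0.394

after link 1: o_1 = (-1.5000, 2.5981, 3.0000)
after link 2: o_2 = (-0.8840, 3.5311, 3.8660)
after link 3: o_3 = (2.7966, 2.1561, 0.6160)
after link 4: o_4 = (4.1477, -1.7369, -0.3935)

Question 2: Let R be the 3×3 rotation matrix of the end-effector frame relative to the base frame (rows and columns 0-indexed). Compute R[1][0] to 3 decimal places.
-0.548

End-effector x-axis (col 0 of R) = (0.0173,-0.5477,-0.8365)
R[1][0] = -0.5477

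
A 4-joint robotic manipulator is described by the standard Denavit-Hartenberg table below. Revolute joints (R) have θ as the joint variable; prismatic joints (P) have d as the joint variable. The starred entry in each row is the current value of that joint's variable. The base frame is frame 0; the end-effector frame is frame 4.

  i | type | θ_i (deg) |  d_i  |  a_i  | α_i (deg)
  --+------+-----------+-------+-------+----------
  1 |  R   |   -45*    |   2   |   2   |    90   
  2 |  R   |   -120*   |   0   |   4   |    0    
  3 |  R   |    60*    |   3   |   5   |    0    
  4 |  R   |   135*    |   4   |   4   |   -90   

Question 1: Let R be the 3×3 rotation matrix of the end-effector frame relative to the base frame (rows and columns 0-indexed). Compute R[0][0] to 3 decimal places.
0.183

End-effector x-axis (col 0 of R) = (0.1830,-0.1830,0.9659)
R[0][0] = 0.1830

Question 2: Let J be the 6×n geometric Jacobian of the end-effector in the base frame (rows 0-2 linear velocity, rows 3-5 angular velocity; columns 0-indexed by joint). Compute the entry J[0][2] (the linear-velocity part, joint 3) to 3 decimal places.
0.330

axis z_2 = (-0.7071,-0.7071,0.0000); lever o_n−o_2 = (-2.4499,-7.4496,-0.4664)
cross product → J_v[:, 2] = (0.3298,-0.3298,3.5353)
J_ω[:, 2] = z_2
entry J[0][2] = 0.3298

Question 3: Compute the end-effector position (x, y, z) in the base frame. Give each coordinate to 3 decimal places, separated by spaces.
-2.450 -7.450 -1.931

after link 1: o_1 = (1.4142, -1.4142, 2.0000)
after link 2: o_2 = (0.0000, -0.0000, -1.4641)
after link 3: o_3 = (-0.3536, -3.8891, -5.7942)
after link 4: o_4 = (-2.4499, -7.4496, -1.9305)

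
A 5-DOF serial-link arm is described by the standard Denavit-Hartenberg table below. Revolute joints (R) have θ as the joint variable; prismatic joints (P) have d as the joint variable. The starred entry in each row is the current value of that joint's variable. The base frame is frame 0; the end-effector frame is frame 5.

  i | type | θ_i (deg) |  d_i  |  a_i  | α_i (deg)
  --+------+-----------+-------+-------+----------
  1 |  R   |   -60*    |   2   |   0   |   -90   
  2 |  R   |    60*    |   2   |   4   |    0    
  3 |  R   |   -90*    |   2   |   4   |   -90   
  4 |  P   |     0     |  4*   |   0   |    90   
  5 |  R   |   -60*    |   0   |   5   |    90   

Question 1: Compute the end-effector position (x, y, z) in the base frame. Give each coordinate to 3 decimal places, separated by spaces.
7.196 -4.464 2.072

after link 1: o_1 = (0.0000, 0.0000, 2.0000)
after link 2: o_2 = (2.7321, -0.7321, -1.4641)
after link 3: o_3 = (6.1962, -2.7321, 0.5359)
after link 4: o_4 = (7.1962, -4.4641, -2.9282)
after link 5: o_5 = (7.1962, -4.4641, 2.0718)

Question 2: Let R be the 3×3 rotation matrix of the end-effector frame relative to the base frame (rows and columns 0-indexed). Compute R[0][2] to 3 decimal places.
-0.500

End-effector z-axis (col 2 of R) = (-0.5000,0.8660,0.0000)
R[0][2] = -0.5000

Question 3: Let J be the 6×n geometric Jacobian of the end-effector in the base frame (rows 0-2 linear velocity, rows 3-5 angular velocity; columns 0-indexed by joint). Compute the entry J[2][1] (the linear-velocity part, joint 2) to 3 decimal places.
-7.464

axis z_1 = (0.8660,0.5000,0.0000); lever o_n−o_1 = (7.1962,-4.4641,0.0718)
cross product → J_v[:, 1] = (0.0359,-0.0622,-7.4641)
J_ω[:, 1] = z_1
entry J[2][1] = -7.4641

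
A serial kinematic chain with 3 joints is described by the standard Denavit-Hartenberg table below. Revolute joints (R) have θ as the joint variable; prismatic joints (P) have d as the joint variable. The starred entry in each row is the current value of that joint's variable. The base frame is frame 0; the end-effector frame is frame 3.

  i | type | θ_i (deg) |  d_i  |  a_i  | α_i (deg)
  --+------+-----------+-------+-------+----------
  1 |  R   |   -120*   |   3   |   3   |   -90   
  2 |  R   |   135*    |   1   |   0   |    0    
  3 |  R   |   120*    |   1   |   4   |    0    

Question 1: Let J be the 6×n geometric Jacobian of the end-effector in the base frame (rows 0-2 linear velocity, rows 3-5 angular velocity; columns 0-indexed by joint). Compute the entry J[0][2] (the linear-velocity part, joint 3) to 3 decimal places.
-1.932

axis z_2 = (0.8660,-0.5000,0.0000); lever o_n−o_2 = (1.3837,0.3966,3.8637)
cross product → J_v[:, 2] = (-1.9319,-3.3461,1.0353)
J_ω[:, 2] = z_2
entry J[0][2] = -1.9319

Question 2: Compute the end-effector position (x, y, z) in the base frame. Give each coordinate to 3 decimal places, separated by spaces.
0.750 -2.702 6.864

after link 1: o_1 = (-1.5000, -2.5981, 3.0000)
after link 2: o_2 = (-0.6340, -3.0981, 3.0000)
after link 3: o_3 = (0.7497, -2.7015, 6.8637)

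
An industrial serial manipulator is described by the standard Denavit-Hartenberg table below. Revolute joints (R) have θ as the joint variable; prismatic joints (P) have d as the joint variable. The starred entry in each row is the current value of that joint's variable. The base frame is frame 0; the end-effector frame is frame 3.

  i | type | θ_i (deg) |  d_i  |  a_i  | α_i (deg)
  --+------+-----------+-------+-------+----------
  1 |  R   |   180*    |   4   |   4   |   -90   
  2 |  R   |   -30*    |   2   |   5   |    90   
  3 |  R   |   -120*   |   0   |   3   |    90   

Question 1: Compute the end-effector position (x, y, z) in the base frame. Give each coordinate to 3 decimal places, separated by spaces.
after link 1: o_1 = (-4.0000, 0.0000, 4.0000)
after link 2: o_2 = (-8.3301, -2.0000, 6.5000)
after link 3: o_3 = (-7.0311, 0.5981, 5.7500)

-7.031 0.598 5.750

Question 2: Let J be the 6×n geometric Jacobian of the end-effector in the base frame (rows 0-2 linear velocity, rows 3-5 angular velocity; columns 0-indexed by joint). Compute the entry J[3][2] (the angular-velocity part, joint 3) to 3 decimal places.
0.500

axis z_2 = (0.5000,-0.0000,0.8660); lever o_n−o_2 = (1.2990,2.5981,-0.7500)
cross product → J_v[:, 2] = (-2.2500,1.5000,1.2990)
J_ω[:, 2] = z_2
entry J[3][2] = 0.5000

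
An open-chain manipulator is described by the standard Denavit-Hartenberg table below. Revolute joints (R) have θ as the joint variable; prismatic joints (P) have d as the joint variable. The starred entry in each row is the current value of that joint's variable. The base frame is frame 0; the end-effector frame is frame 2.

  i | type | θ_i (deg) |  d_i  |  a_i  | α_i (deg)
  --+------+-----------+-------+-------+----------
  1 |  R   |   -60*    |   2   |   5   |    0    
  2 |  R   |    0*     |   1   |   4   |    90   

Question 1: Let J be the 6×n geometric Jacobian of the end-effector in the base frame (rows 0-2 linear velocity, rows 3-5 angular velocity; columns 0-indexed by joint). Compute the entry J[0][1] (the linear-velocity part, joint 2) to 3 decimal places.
axis z_1 = (0.0000,0.0000,1.0000); lever o_n−o_1 = (2.0000,-3.4641,1.0000)
cross product → J_v[:, 1] = (3.4641,2.0000,-0.0000)
J_ω[:, 1] = z_1
entry J[0][1] = 3.4641

3.464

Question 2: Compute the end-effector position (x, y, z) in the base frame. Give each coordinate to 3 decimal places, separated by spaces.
4.500 -7.794 3.000

after link 1: o_1 = (2.5000, -4.3301, 2.0000)
after link 2: o_2 = (4.5000, -7.7942, 3.0000)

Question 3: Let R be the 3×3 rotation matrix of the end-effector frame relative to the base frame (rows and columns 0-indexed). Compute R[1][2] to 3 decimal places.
-0.500

End-effector z-axis (col 2 of R) = (-0.8660,-0.5000,0.0000)
R[1][2] = -0.5000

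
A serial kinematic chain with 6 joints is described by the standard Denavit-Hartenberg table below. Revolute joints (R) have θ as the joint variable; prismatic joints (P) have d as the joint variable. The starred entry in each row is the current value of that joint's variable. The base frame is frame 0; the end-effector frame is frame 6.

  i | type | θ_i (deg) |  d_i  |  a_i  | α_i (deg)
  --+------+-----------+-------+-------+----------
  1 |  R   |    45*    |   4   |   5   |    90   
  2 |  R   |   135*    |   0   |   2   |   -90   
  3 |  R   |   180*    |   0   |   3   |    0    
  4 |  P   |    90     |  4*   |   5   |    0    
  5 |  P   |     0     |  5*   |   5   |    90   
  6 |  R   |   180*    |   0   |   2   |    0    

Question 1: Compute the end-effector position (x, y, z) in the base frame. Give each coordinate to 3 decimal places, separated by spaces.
5.192 -6.121 -3.071

after link 1: o_1 = (3.5355, 3.5355, 4.0000)
after link 2: o_2 = (2.5355, 2.5355, 5.4142)
after link 3: o_3 = (4.0355, 4.0355, 3.2929)
after link 4: o_4 = (5.5711, -1.5000, 0.4645)
after link 5: o_5 = (6.6066, -7.5355, -3.0711)
after link 6: o_6 = (5.1924, -6.1213, -3.0711)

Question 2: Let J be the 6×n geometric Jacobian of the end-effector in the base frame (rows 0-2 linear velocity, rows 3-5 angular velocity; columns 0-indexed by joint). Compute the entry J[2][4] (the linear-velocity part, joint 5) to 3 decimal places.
prismatic axis z_4 = (-0.5000,-0.5000,-0.7071)
J_v[:, 4] = z_4; J_ω[:, 4] = (0,0,0)
entry J[2][4] = -0.7071

-0.707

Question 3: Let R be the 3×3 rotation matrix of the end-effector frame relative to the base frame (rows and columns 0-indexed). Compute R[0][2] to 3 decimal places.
0.500

End-effector z-axis (col 2 of R) = (0.5000,0.5000,-0.7071)
R[0][2] = 0.5000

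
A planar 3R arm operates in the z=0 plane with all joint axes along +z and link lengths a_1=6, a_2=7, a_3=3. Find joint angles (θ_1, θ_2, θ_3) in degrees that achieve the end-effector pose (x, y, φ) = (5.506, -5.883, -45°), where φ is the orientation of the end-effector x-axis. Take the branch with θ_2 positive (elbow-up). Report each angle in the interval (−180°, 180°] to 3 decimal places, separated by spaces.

-126.038 134.997 -53.959

wrist centre = target − a_3·(cos φ, sin φ) = (3.3847, -3.7617)
cos θ_2 = (25.6063−6²−7²)/(2·6·7) = -0.7071; θ_2 = 134.9969° (elbow-up)
β = atan2(-3.7617,3.3847) = -48.0198°; ψ = atan2(4.9500,1.0505) = 78.0181°
θ_1 = β − ψ = -126.0379°
θ_3 = φ − θ_1 − θ_2 = -53.9590° (wrapped to (-180°,180°])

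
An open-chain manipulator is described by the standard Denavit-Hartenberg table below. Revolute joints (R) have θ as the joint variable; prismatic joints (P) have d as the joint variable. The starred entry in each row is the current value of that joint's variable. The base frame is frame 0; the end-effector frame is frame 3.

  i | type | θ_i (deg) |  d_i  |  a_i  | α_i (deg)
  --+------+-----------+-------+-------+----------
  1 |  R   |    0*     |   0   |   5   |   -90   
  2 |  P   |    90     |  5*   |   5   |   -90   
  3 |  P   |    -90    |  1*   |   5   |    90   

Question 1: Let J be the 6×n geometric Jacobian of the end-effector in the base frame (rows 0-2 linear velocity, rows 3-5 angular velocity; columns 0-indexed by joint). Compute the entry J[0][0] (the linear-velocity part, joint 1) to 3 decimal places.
axis z_0 = ẑ; lever o_n−o_0 = (4.0000,10.0000,-5.0000)
cross product → J_v[:, 0] = (-10.0000,4.0000,0.0000)
J_ω[:, 0] = z_0
entry J[0][0] = -10.0000

-10.000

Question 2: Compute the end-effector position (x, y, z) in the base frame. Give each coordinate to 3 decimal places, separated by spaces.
4.000 10.000 -5.000

after link 1: o_1 = (5.0000, 0.0000, 0.0000)
after link 2: o_2 = (5.0000, 5.0000, -5.0000)
after link 3: o_3 = (4.0000, 10.0000, -5.0000)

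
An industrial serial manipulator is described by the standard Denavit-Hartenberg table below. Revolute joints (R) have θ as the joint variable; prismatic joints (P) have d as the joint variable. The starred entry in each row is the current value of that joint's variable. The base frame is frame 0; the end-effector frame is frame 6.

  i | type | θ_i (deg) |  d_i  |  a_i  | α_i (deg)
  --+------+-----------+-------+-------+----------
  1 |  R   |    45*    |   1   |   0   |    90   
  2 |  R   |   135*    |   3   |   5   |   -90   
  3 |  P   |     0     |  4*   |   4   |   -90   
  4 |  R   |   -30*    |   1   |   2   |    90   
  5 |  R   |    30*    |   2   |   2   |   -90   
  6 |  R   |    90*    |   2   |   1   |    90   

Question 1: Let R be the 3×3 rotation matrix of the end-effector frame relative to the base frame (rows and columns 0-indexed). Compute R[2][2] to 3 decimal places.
End-effector z-axis (col 2 of R) = (-0.9451,-0.2380,0.2241)
R[2][2] = 0.2241

0.224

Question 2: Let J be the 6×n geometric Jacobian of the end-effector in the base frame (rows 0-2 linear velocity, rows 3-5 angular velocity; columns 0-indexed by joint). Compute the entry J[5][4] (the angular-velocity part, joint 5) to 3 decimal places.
-0.966

axis z_4 = (-0.1830,-0.1830,-0.9659); lever o_n−o_4 = (-2.6149,1.2488,-0.7765)
cross product → J_v[:, 4] = (1.3484,2.3837,-0.7071)
J_ω[:, 4] = z_4
entry J[5][4] = -0.9659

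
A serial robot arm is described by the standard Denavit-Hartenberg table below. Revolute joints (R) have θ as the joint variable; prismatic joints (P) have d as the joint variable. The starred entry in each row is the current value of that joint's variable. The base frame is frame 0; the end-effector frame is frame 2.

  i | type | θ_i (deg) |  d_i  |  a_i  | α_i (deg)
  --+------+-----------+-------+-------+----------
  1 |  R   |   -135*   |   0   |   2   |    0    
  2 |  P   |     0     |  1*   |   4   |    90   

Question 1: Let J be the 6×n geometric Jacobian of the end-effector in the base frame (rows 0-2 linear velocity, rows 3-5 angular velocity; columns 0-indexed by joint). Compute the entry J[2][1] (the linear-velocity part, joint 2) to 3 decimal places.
1.000

prismatic axis z_1 = (0.0000,0.0000,1.0000)
J_v[:, 1] = z_1; J_ω[:, 1] = (0,0,0)
entry J[2][1] = 1.0000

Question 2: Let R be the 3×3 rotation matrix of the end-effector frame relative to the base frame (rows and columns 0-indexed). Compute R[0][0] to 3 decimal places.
-0.707

End-effector x-axis (col 0 of R) = (-0.7071,-0.7071,0.0000)
R[0][0] = -0.7071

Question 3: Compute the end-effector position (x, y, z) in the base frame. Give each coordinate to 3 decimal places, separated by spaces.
-4.243 -4.243 1.000

after link 1: o_1 = (-1.4142, -1.4142, 0.0000)
after link 2: o_2 = (-4.2426, -4.2426, 1.0000)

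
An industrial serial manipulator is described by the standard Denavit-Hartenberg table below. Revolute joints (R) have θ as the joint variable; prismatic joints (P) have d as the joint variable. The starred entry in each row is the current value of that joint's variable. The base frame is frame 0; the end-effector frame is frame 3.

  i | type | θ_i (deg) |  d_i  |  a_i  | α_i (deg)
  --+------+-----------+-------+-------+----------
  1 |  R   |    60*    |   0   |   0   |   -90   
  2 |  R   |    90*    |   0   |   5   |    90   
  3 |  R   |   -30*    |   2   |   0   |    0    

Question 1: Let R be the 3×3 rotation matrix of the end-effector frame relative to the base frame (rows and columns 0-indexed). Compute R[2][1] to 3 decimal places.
-0.500

End-effector y-axis (col 1 of R) = (-0.7500,0.4330,-0.5000)
R[2][1] = -0.5000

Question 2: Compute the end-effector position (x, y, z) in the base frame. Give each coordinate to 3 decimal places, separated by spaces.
after link 1: o_1 = (0.0000, 0.0000, 0.0000)
after link 2: o_2 = (-0.0000, 0.0000, -5.0000)
after link 3: o_3 = (1.0000, 1.7321, -5.0000)

1.000 1.732 -5.000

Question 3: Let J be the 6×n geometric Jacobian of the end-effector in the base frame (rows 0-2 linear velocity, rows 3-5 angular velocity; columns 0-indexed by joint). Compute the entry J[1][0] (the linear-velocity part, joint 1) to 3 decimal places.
axis z_0 = ẑ; lever o_n−o_0 = (1.0000,1.7321,-5.0000)
cross product → J_v[:, 0] = (-1.7321,1.0000,0.0000)
J_ω[:, 0] = z_0
entry J[1][0] = 1.0000

1.000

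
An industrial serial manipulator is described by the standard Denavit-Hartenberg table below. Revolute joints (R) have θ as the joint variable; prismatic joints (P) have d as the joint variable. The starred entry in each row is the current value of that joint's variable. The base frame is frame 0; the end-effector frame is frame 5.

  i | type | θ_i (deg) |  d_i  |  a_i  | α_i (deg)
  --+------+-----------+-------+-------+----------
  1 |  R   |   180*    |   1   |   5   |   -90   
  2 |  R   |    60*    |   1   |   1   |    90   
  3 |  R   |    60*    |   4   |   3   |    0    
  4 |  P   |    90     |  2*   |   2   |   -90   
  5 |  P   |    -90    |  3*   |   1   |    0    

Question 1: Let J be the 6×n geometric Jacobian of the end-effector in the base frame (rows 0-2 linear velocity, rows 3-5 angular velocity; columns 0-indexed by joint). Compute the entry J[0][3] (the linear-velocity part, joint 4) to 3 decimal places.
prismatic axis z_3 = (-0.8660,0.0000,0.5000)
J_v[:, 3] = z_3; J_ω[:, 3] = (0,0,0)
entry J[0][3] = -0.8660

-0.866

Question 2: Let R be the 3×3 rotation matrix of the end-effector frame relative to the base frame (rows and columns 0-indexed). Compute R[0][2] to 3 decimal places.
0.250

End-effector z-axis (col 2 of R) = (0.2500,0.8660,0.4330)
R[0][2] = 0.2500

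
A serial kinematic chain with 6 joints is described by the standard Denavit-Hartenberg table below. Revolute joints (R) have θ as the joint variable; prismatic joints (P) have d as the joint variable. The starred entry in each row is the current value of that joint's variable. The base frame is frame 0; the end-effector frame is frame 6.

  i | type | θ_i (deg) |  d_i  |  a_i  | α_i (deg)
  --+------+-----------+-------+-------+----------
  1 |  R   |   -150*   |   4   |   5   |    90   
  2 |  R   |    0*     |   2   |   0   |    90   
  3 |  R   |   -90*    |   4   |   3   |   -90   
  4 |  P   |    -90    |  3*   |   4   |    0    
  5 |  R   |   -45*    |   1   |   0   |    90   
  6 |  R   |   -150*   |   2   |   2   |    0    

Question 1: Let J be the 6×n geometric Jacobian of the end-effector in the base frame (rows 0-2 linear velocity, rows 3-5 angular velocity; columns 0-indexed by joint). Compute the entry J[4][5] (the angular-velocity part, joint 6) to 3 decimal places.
0.612

axis z_5 = (-0.3536,0.6124,0.7071); lever o_n−o_5 = (0.7713,0.6641,2.6390)
cross product → J_v[:, 5] = (1.1464,1.4784,-0.7071)
J_ω[:, 5] = z_5
entry J[4][5] = 0.6124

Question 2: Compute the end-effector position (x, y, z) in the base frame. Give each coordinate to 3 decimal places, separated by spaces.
after link 1: o_1 = (-4.3301, -2.5000, 4.0000)
after link 2: o_2 = (-5.3301, -0.7679, 4.0000)
after link 3: o_3 = (-3.8301, -3.3660, -0.0000)
after link 4: o_4 = (-6.4282, -4.8660, -4.0000)
after link 5: o_5 = (-7.2942, -5.3660, -4.0000)
after link 6: o_6 = (-6.5229, -4.7019, -1.3610)

-6.523 -4.702 -1.361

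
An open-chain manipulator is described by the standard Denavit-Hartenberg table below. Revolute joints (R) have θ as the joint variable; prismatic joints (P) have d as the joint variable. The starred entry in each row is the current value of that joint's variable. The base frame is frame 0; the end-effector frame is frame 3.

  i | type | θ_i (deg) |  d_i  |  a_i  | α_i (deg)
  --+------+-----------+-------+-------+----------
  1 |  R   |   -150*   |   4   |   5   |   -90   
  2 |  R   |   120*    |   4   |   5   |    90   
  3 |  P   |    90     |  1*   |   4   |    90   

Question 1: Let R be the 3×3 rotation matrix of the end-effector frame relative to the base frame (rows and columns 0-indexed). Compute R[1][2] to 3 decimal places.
End-effector z-axis (col 2 of R) = (0.4330,0.2500,-0.8660)
R[1][2] = 0.2500

0.250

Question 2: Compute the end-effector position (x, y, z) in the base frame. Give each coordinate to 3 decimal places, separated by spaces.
1.085 -8.611 -0.830

after link 1: o_1 = (-4.3301, -2.5000, 4.0000)
after link 2: o_2 = (-0.1651, -4.7141, -0.3301)
after link 3: o_3 = (1.0849, -8.6112, -0.8301)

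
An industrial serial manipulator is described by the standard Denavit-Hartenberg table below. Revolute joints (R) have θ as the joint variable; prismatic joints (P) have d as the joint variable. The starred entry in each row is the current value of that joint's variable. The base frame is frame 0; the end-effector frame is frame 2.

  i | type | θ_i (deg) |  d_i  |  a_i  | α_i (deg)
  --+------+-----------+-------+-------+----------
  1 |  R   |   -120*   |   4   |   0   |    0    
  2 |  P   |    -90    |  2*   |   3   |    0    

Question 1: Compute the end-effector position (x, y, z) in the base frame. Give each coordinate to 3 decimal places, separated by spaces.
-2.598 1.500 6.000

after link 1: o_1 = (0.0000, 0.0000, 4.0000)
after link 2: o_2 = (-2.5981, 1.5000, 6.0000)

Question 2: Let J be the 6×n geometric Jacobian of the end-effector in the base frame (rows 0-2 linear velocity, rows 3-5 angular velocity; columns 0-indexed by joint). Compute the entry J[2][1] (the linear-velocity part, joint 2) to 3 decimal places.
prismatic axis z_1 = (0.0000,0.0000,1.0000)
J_v[:, 1] = z_1; J_ω[:, 1] = (0,0,0)
entry J[2][1] = 1.0000

1.000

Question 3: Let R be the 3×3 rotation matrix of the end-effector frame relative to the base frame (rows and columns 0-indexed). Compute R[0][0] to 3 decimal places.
-0.866

End-effector x-axis (col 0 of R) = (-0.8660,0.5000,0.0000)
R[0][0] = -0.8660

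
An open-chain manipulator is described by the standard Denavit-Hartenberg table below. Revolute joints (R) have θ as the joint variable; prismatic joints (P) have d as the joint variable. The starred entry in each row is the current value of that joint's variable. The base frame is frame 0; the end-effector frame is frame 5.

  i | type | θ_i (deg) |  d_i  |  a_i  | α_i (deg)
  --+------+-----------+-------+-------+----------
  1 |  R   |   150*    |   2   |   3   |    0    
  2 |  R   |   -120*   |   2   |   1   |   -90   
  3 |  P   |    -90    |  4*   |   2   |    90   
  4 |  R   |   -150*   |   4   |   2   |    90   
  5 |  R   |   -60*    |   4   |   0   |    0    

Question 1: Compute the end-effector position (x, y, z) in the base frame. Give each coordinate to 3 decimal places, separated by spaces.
-8.428 5.598 2.268

after link 1: o_1 = (-2.5981, 1.5000, 2.0000)
after link 2: o_2 = (-1.7321, 2.0000, 4.0000)
after link 3: o_3 = (-3.7321, 5.4641, 6.0000)
after link 4: o_4 = (-6.6962, 2.5981, 4.2679)
after link 5: o_5 = (-8.4282, 5.5981, 2.2679)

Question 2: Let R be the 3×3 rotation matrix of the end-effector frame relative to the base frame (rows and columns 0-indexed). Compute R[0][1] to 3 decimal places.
End-effector y-axis (col 1 of R) = (-0.2165,-0.6250,-0.7500)
R[0][1] = -0.2165

-0.217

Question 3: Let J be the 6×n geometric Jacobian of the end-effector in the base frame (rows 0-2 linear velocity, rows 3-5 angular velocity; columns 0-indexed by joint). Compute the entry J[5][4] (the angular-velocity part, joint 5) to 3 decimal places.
axis z_4 = (-0.4330,0.7500,-0.5000); lever o_n−o_4 = (-1.7321,3.0000,-2.0000)
cross product → J_v[:, 4] = (0.0000,-0.0000,-0.0000)
J_ω[:, 4] = z_4
entry J[5][4] = -0.5000

-0.500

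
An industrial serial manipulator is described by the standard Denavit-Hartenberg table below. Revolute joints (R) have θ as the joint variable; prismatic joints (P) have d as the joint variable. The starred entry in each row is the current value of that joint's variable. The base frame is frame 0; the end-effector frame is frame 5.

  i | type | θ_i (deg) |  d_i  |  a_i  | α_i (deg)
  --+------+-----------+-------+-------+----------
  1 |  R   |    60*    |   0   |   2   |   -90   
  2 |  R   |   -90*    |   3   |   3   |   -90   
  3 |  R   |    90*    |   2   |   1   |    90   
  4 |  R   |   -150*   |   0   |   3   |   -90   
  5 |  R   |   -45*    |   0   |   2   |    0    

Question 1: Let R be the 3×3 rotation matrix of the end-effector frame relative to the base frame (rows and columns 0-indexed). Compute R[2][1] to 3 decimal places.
End-effector y-axis (col 1 of R) = (-0.7071,0.0000,-0.7071)
R[2][1] = -0.7071

-0.707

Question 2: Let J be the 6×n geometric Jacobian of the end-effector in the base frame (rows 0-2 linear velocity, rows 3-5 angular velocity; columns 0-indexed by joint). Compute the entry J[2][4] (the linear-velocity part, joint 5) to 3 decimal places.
axis z_4 = (-0.0000,-1.0000,0.0000); lever o_n−o_4 = (-1.4142,0.0000,1.4142)
cross product → J_v[:, 4] = (-1.4142,0.0000,-1.4142)
J_ω[:, 4] = z_4
entry J[2][4] = -1.4142

-1.414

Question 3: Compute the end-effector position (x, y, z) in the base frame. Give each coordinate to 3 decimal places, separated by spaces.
-4.146 4.464 4.414

after link 1: o_1 = (1.0000, 1.7321, 0.0000)
after link 2: o_2 = (-1.5981, 3.2321, 3.0000)
after link 3: o_3 = (0.2679, 4.4641, 3.0000)
after link 4: o_4 = (-2.7321, 4.4641, 3.0000)
after link 5: o_5 = (-4.1463, 4.4641, 4.4142)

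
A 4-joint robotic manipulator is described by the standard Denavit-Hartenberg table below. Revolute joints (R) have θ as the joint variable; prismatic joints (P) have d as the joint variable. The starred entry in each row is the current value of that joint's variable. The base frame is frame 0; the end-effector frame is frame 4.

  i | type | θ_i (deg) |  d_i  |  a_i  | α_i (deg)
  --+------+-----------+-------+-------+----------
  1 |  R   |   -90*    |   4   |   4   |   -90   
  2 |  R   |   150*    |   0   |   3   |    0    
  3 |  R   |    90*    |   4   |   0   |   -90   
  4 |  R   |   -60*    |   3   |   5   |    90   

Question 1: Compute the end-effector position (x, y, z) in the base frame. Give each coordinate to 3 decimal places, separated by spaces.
after link 1: o_1 = (0.0000, -4.0000, 4.0000)
after link 2: o_2 = (0.0000, -1.4019, 2.5000)
after link 3: o_3 = (4.0000, -1.4019, 2.5000)
after link 4: o_4 = (8.3301, -2.7500, 6.1651)

8.330 -2.750 6.165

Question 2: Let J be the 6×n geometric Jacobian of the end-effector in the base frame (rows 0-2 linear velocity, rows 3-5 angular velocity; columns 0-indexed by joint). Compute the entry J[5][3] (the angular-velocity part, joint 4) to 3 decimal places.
axis z_3 = (0.0000,-0.8660,0.5000); lever o_n−o_3 = (4.3301,-1.3481,3.6651)
cross product → J_v[:, 3] = (-2.5000,2.1651,3.7500)
J_ω[:, 3] = z_3
entry J[5][3] = 0.5000

0.500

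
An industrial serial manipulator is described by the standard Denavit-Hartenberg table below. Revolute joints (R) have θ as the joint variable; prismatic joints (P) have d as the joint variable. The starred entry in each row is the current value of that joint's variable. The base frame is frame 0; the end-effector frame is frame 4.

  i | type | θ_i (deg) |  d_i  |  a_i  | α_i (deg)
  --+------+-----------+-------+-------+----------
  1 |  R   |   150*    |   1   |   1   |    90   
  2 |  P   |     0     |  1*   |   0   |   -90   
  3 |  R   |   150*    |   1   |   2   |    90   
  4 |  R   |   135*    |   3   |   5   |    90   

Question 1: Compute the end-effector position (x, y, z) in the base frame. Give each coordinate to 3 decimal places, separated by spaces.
-3.732 1.196 5.536

after link 1: o_1 = (-0.8660, 0.5000, 1.0000)
after link 2: o_2 = (-0.3660, 1.3660, 1.0000)
after link 3: o_3 = (0.6340, -0.3660, 2.0000)
after link 4: o_4 = (-3.7319, 1.1958, 5.5355)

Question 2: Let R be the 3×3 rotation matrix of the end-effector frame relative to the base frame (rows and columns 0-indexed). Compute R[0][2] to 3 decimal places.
End-effector z-axis (col 2 of R) = (0.3536,-0.6124,0.7071)
R[0][2] = 0.3536

0.354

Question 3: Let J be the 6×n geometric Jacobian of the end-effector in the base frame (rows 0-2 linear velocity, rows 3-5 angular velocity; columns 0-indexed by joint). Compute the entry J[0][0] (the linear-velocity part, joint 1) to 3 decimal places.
-1.196

axis z_0 = ẑ; lever o_n−o_0 = (-3.7319,1.1958,5.5355)
cross product → J_v[:, 0] = (-1.1958,-3.7319,0.0000)
J_ω[:, 0] = z_0
entry J[0][0] = -1.1958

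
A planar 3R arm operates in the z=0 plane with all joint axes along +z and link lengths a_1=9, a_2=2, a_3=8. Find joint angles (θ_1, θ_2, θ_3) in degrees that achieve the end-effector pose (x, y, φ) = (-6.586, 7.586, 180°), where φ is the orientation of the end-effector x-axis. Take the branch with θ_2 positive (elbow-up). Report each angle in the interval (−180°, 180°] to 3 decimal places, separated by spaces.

68.880 134.994 -23.874

wrist centre = target − a_3·(cos φ, sin φ) = (1.4140, 7.5860)
cos θ_2 = (59.5468−9²−2²)/(2·9·2) = -0.7070; θ_2 = 134.9941° (elbow-up)
β = atan2(7.5860,1.4140) = 79.4415°; ψ = atan2(1.4144,7.5859) = 10.5613°
θ_1 = β − ψ = 68.8802°
θ_3 = φ − θ_1 − θ_2 = -23.8743° (wrapped to (-180°,180°])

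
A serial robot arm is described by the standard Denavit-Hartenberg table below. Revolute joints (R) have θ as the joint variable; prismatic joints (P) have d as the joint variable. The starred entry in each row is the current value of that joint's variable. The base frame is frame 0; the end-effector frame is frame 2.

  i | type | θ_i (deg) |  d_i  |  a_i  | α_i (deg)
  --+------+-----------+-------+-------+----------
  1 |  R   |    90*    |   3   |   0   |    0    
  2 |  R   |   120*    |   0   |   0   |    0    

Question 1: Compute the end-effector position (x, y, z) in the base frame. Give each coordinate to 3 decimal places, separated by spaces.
after link 1: o_1 = (0.0000, 0.0000, 3.0000)
after link 2: o_2 = (0.0000, 0.0000, 3.0000)

0.000 0.000 3.000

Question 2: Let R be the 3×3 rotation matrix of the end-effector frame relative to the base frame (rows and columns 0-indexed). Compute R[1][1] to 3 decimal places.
End-effector y-axis (col 1 of R) = (0.5000,-0.8660,0.0000)
R[1][1] = -0.8660

-0.866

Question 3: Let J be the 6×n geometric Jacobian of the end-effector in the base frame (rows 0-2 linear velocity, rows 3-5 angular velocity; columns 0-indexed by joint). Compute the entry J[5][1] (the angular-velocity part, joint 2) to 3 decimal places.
axis z_1 = (0.0000,0.0000,1.0000); lever o_n−o_1 = (0.0000,0.0000,0.0000)
cross product → J_v[:, 1] = (0.0000,0.0000,0.0000)
J_ω[:, 1] = z_1
entry J[5][1] = 1.0000

1.000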